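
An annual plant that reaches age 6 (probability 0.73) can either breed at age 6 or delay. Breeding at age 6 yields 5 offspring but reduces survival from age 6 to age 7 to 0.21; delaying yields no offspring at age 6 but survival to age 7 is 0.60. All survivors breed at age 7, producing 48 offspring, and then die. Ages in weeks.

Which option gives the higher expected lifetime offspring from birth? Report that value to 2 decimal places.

breed at age 6: R₀ = 0.73 × (5 + 0.21 × 48) = 0.73 × 15.0800 = 11.0084
delay to age 7: R₀ = 0.73 × (0.60 × 48) = 0.73 × 28.8000 = 21.0240
Higher: delay to age 7 (21.0240).

21.02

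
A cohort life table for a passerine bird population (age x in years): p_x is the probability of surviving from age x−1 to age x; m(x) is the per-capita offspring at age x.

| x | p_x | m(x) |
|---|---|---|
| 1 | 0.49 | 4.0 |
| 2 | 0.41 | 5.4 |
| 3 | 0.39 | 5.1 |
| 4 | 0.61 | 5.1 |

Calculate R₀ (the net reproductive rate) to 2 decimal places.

Survivorship from birth: l_x = p_1·p_2·…·p_x.
  l_1 = 0.49000
  l_2 = 0.20090
  l_3 = 0.07835
  l_4 = 0.04779
R₀ = Σ l_x m(x):
  age 1: 0.49000 × 4.0 = 1.9600
  age 2: 0.20090 × 5.4 = 1.0849
  age 3: 0.07835 × 5.1 = 0.3996
  age 4: 0.04779 × 5.1 = 0.2437
R₀ = 1.9600 + 1.0849 + 0.3996 + 0.2437 = 3.6882

3.69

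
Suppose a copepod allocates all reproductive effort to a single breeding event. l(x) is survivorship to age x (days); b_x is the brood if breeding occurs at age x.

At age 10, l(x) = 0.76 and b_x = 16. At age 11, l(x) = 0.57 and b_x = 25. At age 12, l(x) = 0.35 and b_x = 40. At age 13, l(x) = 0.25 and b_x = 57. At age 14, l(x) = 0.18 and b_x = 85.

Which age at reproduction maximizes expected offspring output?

Expected offspring if breeding at age x = l(x) × b_x:
  age 10: 0.76 × 16 = 12.160
  age 11: 0.57 × 25 = 14.250
  age 12: 0.35 × 40 = 14.000
  age 13: 0.25 × 57 = 14.250
  age 14: 0.18 × 85 = 15.300
Maximum at age 14 (15.300).

14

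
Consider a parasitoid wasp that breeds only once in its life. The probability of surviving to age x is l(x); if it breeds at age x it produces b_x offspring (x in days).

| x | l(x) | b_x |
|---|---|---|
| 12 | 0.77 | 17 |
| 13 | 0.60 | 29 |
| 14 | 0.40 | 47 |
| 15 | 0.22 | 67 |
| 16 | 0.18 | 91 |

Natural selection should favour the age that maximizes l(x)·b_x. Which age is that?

Expected offspring if breeding at age x = l(x) × b_x:
  age 12: 0.77 × 17 = 13.090
  age 13: 0.60 × 29 = 17.400
  age 14: 0.40 × 47 = 18.800
  age 15: 0.22 × 67 = 14.740
  age 16: 0.18 × 91 = 16.380
Maximum at age 14 (18.800).

14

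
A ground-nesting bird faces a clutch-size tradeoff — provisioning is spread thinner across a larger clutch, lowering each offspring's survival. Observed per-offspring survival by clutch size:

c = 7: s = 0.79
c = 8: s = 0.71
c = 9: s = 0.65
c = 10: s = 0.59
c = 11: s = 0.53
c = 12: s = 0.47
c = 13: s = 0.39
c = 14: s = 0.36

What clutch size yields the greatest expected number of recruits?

Expected recruits = c × s(c):
  c=7: 7 × 0.79 = 5.530
  c=8: 8 × 0.71 = 5.680
  c=9: 9 × 0.65 = 5.850
  c=10: 10 × 0.59 = 5.900
  c=11: 11 × 0.53 = 5.830
  c=12: 12 × 0.47 = 5.640
  c=13: 13 × 0.39 = 5.070
  c=14: 14 × 0.36 = 5.040
Maximum at c = 10 (5.900 recruits).

10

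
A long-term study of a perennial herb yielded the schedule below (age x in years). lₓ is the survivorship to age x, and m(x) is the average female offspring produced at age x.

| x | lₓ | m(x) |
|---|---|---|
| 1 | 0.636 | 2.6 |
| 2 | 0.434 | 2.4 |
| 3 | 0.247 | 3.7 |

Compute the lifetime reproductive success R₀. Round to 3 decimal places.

3.609

R₀ = Σ lₓ m(x):
  age 1: 0.636 × 2.6 = 1.6536
  age 2: 0.434 × 2.4 = 1.0416
  age 3: 0.247 × 3.7 = 0.9139
R₀ = 1.6536 + 1.0416 + 0.9139 = 3.6091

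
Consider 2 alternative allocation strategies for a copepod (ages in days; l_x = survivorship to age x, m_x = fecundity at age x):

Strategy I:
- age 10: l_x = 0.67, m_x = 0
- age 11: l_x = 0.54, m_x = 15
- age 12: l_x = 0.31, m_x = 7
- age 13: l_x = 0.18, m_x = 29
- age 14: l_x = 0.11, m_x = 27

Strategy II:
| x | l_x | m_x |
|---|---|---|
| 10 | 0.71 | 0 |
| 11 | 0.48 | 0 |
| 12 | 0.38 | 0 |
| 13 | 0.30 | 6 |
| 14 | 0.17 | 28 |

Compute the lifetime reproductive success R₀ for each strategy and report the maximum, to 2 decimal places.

Strategy I: R₀ = 0.67×0 + 0.54×15 + 0.31×7 + 0.18×29 + 0.11×27 = 18.4600
Strategy II: R₀ = 0.71×0 + 0.48×0 + 0.38×0 + 0.30×6 + 0.17×28 = 6.5600
Highest R₀: strategy I with 18.4600.

18.46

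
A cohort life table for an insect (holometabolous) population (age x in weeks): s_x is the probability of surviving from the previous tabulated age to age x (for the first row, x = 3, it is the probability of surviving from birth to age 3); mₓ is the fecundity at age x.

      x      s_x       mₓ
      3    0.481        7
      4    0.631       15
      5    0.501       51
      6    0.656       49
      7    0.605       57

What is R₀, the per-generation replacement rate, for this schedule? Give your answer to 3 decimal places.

24.002

Survivorship from birth: l_x = s_3·s_4·…·s_x.
  l_3 = 0.48100
  l_4 = 0.30351
  l_5 = 0.15206
  l_6 = 0.09975
  l_7 = 0.06035
R₀ = Σ l_x mₓ:
  age 3: 0.48100 × 7 = 3.3670
  age 4: 0.30351 × 15 = 4.5526
  age 5: 0.15206 × 51 = 7.7551
  age 6: 0.09975 × 49 = 4.8878
  age 7: 0.06035 × 57 = 3.4400
R₀ = 3.3670 + 4.5526 + 7.7551 + 4.8878 + 3.4400 = 24.0024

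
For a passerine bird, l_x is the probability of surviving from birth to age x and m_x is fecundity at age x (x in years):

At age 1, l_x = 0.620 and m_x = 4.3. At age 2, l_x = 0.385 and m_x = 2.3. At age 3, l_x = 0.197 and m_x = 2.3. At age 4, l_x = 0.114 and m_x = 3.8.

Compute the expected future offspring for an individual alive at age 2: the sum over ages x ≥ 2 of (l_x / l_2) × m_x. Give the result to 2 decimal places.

4.60

l_2 = 0.385. Conditional survival from age 2 to x is l_x / l_2.
  x=2: (0.385/0.385) × 2.3 = 2.3000
  x=3: (0.197/0.385) × 2.3 = 1.1769
  x=4: (0.114/0.385) × 3.8 = 1.1252
Sum = 2.3000 + 1.1769 + 1.1252 = 4.6021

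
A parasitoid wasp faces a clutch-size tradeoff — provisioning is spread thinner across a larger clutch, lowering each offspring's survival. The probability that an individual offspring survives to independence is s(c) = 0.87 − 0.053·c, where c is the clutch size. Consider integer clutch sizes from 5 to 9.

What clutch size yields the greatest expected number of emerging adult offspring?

8

Expected emerging adult offspring = c × s(c):
  c=5: 5 × 0.605 = 3.025
  c=6: 6 × 0.552 = 3.312
  c=7: 7 × 0.499 = 3.493
  c=8: 8 × 0.446 = 3.568
  c=9: 9 × 0.393 = 3.537
Maximum at c = 8 (3.568 emerging adult offspring).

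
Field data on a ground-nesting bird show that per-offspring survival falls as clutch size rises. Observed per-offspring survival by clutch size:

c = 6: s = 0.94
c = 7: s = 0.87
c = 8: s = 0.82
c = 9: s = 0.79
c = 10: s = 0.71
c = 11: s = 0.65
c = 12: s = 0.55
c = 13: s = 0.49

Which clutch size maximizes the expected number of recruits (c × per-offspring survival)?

Expected recruits = c × s(c):
  c=6: 6 × 0.94 = 5.640
  c=7: 7 × 0.87 = 6.090
  c=8: 8 × 0.82 = 6.560
  c=9: 9 × 0.79 = 7.110
  c=10: 10 × 0.71 = 7.100
  c=11: 11 × 0.65 = 7.150
  c=12: 12 × 0.55 = 6.600
  c=13: 13 × 0.49 = 6.370
Maximum at c = 11 (7.150 recruits).

11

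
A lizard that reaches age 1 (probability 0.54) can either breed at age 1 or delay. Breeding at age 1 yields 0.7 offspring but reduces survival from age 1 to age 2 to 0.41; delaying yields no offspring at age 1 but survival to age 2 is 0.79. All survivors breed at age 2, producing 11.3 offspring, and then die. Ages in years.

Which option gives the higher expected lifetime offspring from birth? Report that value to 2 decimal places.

4.82

breed at age 1: R₀ = 0.54 × (0.7 + 0.41 × 11.3) = 0.54 × 5.3330 = 2.8798
delay to age 2: R₀ = 0.54 × (0.79 × 11.3) = 0.54 × 8.9270 = 4.8206
Higher: delay to age 2 (4.8206).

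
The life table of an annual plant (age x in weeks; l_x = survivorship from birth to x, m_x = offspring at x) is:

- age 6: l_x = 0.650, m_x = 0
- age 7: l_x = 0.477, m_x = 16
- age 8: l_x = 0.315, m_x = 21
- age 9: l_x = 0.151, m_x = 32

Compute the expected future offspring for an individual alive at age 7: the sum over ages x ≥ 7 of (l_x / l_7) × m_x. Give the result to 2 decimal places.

40.00

l_7 = 0.477. Conditional survival from age 7 to x is l_x / l_7.
  x=7: (0.477/0.477) × 16 = 16.0000
  x=8: (0.315/0.477) × 21 = 13.8679
  x=9: (0.151/0.477) × 32 = 10.1300
Sum = 16.0000 + 13.8679 + 10.1300 = 39.9979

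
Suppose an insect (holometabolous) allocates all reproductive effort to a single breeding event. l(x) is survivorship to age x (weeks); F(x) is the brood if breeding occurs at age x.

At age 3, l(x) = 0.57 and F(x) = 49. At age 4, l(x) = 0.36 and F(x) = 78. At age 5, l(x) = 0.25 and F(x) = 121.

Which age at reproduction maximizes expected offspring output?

Expected offspring if breeding at age x = l(x) × F(x):
  age 3: 0.57 × 49 = 27.930
  age 4: 0.36 × 78 = 28.080
  age 5: 0.25 × 121 = 30.250
Maximum at age 5 (30.250).

5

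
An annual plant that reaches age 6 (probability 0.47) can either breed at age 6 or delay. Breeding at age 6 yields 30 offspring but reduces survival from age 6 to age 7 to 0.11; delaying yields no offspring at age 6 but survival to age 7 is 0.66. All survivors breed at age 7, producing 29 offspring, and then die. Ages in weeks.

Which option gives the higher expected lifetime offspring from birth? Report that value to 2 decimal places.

15.60

breed at age 6: R₀ = 0.47 × (30 + 0.11 × 29) = 0.47 × 33.1900 = 15.5993
delay to age 7: R₀ = 0.47 × (0.66 × 29) = 0.47 × 19.1400 = 8.9958
Higher: breed at age 6 (15.5993).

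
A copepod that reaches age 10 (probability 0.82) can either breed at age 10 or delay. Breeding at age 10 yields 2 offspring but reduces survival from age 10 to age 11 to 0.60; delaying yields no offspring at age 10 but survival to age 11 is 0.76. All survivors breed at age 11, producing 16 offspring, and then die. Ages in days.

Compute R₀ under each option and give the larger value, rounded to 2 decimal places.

9.97

breed at age 10: R₀ = 0.82 × (2 + 0.60 × 16) = 0.82 × 11.6000 = 9.5120
delay to age 11: R₀ = 0.82 × (0.76 × 16) = 0.82 × 12.1600 = 9.9712
Higher: delay to age 11 (9.9712).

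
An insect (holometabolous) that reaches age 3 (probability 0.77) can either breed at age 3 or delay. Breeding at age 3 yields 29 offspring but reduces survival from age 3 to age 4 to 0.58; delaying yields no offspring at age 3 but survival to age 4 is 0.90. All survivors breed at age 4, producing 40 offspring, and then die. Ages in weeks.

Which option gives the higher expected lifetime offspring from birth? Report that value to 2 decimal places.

40.19

breed at age 3: R₀ = 0.77 × (29 + 0.58 × 40) = 0.77 × 52.2000 = 40.1940
delay to age 4: R₀ = 0.77 × (0.90 × 40) = 0.77 × 36.0000 = 27.7200
Higher: breed at age 3 (40.1940).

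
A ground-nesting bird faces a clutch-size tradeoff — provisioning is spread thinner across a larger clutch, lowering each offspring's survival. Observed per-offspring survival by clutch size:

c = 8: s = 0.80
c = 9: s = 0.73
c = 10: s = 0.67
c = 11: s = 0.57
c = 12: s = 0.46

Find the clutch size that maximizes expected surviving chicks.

Expected surviving chicks = c × s(c):
  c=8: 8 × 0.80 = 6.400
  c=9: 9 × 0.73 = 6.570
  c=10: 10 × 0.67 = 6.700
  c=11: 11 × 0.57 = 6.270
  c=12: 12 × 0.46 = 5.520
Maximum at c = 10 (6.700 surviving chicks).

10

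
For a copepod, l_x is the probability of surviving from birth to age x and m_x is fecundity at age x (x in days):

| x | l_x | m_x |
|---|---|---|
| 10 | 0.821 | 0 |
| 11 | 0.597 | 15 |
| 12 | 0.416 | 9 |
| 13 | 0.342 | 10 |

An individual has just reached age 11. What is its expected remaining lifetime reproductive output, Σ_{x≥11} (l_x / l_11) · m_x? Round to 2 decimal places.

27.00

l_11 = 0.597. Conditional survival from age 11 to x is l_x / l_11.
  x=11: (0.597/0.597) × 15 = 15.0000
  x=12: (0.416/0.597) × 9 = 6.2714
  x=13: (0.342/0.597) × 10 = 5.7286
Sum = 15.0000 + 6.2714 + 5.7286 = 27.0000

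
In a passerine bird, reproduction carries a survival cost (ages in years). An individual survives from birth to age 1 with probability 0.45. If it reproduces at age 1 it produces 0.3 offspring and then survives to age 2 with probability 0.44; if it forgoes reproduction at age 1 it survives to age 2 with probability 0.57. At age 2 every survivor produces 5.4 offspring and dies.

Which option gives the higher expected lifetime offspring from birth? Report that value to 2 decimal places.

breed at age 1: R₀ = 0.45 × (0.3 + 0.44 × 5.4) = 0.45 × 2.6760 = 1.2042
delay to age 2: R₀ = 0.45 × (0.57 × 5.4) = 0.45 × 3.0780 = 1.3851
Higher: delay to age 2 (1.3851).

1.39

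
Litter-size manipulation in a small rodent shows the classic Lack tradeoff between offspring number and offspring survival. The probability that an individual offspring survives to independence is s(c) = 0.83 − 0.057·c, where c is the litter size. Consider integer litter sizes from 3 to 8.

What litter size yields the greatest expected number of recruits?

Expected recruits = c × s(c):
  c=3: 3 × 0.659 = 1.977
  c=4: 4 × 0.602 = 2.408
  c=5: 5 × 0.545 = 2.725
  c=6: 6 × 0.488 = 2.928
  c=7: 7 × 0.431 = 3.017
  c=8: 8 × 0.374 = 2.992
Maximum at c = 7 (3.017 recruits).

7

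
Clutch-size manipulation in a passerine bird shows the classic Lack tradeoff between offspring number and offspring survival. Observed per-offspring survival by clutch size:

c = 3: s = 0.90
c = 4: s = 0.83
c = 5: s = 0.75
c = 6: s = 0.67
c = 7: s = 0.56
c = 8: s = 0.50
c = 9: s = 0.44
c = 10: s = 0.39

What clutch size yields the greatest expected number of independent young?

Expected independent young = c × s(c):
  c=3: 3 × 0.90 = 2.700
  c=4: 4 × 0.83 = 3.320
  c=5: 5 × 0.75 = 3.750
  c=6: 6 × 0.67 = 4.020
  c=7: 7 × 0.56 = 3.920
  c=8: 8 × 0.50 = 4.000
  c=9: 9 × 0.44 = 3.960
  c=10: 10 × 0.39 = 3.900
Maximum at c = 6 (4.020 independent young).

6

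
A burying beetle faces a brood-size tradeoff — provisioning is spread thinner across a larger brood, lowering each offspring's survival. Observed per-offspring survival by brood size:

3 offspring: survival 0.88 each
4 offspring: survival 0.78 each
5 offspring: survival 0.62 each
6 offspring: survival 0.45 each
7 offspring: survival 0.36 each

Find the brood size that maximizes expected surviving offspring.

Expected surviving offspring = c × s(c):
  c=3: 3 × 0.88 = 2.640
  c=4: 4 × 0.78 = 3.120
  c=5: 5 × 0.62 = 3.100
  c=6: 6 × 0.45 = 2.700
  c=7: 7 × 0.36 = 2.520
Maximum at c = 4 (3.120 surviving offspring).

4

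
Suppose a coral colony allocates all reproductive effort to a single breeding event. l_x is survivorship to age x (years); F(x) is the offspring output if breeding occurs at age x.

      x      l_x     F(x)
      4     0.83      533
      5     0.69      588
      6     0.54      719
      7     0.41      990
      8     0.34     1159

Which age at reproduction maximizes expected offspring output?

4

Expected offspring if breeding at age x = l_x × F(x):
  age 4: 0.83 × 533 = 442.390
  age 5: 0.69 × 588 = 405.720
  age 6: 0.54 × 719 = 388.260
  age 7: 0.41 × 990 = 405.900
  age 8: 0.34 × 1159 = 394.060
Maximum at age 4 (442.390).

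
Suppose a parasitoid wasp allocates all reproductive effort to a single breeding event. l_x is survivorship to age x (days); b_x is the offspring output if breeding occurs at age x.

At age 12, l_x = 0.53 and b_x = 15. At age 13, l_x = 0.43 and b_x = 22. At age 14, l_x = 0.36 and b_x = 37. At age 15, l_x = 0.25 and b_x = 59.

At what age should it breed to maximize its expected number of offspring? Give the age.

15

Expected offspring if breeding at age x = l_x × b_x:
  age 12: 0.53 × 15 = 7.950
  age 13: 0.43 × 22 = 9.460
  age 14: 0.36 × 37 = 13.320
  age 15: 0.25 × 59 = 14.750
Maximum at age 15 (14.750).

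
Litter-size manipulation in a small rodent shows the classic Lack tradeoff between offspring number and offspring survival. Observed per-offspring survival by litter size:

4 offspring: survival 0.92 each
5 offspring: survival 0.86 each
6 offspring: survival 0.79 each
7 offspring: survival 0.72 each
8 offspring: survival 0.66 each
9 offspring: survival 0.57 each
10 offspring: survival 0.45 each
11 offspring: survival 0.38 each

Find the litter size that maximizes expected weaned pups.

Expected weaned pups = c × s(c):
  c=4: 4 × 0.92 = 3.680
  c=5: 5 × 0.86 = 4.300
  c=6: 6 × 0.79 = 4.740
  c=7: 7 × 0.72 = 5.040
  c=8: 8 × 0.66 = 5.280
  c=9: 9 × 0.57 = 5.130
  c=10: 10 × 0.45 = 4.500
  c=11: 11 × 0.38 = 4.180
Maximum at c = 8 (5.280 weaned pups).

8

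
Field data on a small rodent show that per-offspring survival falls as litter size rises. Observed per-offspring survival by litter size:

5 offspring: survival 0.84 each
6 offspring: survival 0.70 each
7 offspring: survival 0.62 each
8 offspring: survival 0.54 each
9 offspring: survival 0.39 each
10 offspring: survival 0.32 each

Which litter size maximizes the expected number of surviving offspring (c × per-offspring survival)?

Expected surviving offspring = c × s(c):
  c=5: 5 × 0.84 = 4.200
  c=6: 6 × 0.70 = 4.200
  c=7: 7 × 0.62 = 4.340
  c=8: 8 × 0.54 = 4.320
  c=9: 9 × 0.39 = 3.510
  c=10: 10 × 0.32 = 3.200
Maximum at c = 7 (4.340 surviving offspring).

7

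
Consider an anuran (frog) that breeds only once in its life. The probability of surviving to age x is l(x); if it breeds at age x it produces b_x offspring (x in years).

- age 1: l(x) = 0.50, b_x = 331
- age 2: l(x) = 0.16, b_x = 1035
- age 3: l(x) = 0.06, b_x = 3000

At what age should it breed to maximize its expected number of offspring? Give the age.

Expected offspring if breeding at age x = l(x) × b_x:
  age 1: 0.50 × 331 = 165.500
  age 2: 0.16 × 1035 = 165.600
  age 3: 0.06 × 3000 = 180.000
Maximum at age 3 (180.000).

3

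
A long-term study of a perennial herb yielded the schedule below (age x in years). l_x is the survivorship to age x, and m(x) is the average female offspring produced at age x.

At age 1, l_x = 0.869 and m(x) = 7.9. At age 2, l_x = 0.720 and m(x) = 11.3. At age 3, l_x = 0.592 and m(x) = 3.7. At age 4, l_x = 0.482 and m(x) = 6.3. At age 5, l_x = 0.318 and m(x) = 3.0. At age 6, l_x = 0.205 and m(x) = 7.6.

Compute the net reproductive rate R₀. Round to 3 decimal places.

R₀ = Σ l_x m(x):
  age 1: 0.869 × 7.9 = 6.8651
  age 2: 0.720 × 11.3 = 8.1360
  age 3: 0.592 × 3.7 = 2.1904
  age 4: 0.482 × 6.3 = 3.0366
  age 5: 0.318 × 3.0 = 0.9540
  age 6: 0.205 × 7.6 = 1.5580
R₀ = 6.8651 + 8.1360 + 2.1904 + 3.0366 + 0.9540 + 1.5580 = 22.7401

22.740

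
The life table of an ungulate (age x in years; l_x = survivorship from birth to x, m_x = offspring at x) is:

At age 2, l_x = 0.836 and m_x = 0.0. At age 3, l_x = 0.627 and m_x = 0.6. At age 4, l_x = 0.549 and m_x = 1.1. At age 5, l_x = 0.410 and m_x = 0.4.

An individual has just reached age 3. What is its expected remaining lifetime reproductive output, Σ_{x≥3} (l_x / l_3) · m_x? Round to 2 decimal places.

l_3 = 0.627. Conditional survival from age 3 to x is l_x / l_3.
  x=3: (0.627/0.627) × 0.6 = 0.6000
  x=4: (0.549/0.627) × 1.1 = 0.9632
  x=5: (0.410/0.627) × 0.4 = 0.2616
Sum = 0.6000 + 0.9632 + 0.2616 = 1.8247

1.82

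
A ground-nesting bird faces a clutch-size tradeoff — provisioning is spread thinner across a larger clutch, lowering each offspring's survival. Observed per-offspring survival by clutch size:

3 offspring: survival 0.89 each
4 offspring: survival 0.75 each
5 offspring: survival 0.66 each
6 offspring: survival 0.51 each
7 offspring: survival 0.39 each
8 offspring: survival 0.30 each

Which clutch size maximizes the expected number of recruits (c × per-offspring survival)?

5

Expected recruits = c × s(c):
  c=3: 3 × 0.89 = 2.670
  c=4: 4 × 0.75 = 3.000
  c=5: 5 × 0.66 = 3.300
  c=6: 6 × 0.51 = 3.060
  c=7: 7 × 0.39 = 2.730
  c=8: 8 × 0.30 = 2.400
Maximum at c = 5 (3.300 recruits).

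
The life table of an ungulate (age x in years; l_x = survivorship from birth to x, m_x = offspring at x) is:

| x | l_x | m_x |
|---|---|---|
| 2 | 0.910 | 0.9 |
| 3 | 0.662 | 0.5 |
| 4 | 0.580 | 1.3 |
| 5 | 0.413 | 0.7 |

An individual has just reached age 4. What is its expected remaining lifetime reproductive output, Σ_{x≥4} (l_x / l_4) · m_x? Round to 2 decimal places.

l_4 = 0.580. Conditional survival from age 4 to x is l_x / l_4.
  x=4: (0.580/0.580) × 1.3 = 1.3000
  x=5: (0.413/0.580) × 0.7 = 0.4984
Sum = 1.3000 + 0.4984 = 1.7984

1.80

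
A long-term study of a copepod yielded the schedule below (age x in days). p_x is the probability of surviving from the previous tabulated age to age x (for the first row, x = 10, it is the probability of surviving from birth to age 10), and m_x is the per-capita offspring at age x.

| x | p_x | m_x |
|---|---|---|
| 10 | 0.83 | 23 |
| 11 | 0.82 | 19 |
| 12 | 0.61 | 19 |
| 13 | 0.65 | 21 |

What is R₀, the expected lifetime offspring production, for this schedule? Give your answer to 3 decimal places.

Survivorship from birth: l_x = p_10·p_11·…·p_x.
  l_10 = 0.83000
  l_11 = 0.68060
  l_12 = 0.41517
  l_13 = 0.26986
R₀ = Σ l_x m_x:
  age 10: 0.83000 × 23 = 19.0900
  age 11: 0.68060 × 19 = 12.9314
  age 12: 0.41517 × 19 = 7.8882
  age 13: 0.26986 × 21 = 5.6671
R₀ = 19.0900 + 12.9314 + 7.8882 + 5.6671 = 45.5767

45.577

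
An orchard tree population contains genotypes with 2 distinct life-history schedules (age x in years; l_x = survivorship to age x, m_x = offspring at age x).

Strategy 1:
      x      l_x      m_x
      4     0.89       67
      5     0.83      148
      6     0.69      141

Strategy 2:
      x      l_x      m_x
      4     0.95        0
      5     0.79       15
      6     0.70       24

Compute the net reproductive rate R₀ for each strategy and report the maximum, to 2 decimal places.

279.76

Strategy 1: R₀ = 0.89×67 + 0.83×148 + 0.69×141 = 279.7600
Strategy 2: R₀ = 0.95×0 + 0.79×15 + 0.70×24 = 28.6500
Highest R₀: strategy 1 with 279.7600.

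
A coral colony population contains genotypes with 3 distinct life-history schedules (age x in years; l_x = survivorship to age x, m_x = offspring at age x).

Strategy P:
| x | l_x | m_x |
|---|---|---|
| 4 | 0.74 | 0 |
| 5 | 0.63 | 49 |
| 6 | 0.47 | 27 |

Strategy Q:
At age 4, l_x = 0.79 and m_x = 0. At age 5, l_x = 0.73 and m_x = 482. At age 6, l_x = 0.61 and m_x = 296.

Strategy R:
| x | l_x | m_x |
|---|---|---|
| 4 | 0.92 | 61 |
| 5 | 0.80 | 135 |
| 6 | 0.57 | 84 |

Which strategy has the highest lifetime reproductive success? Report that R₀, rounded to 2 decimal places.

Strategy P: R₀ = 0.74×0 + 0.63×49 + 0.47×27 = 43.5600
Strategy Q: R₀ = 0.79×0 + 0.73×482 + 0.61×296 = 532.4200
Strategy R: R₀ = 0.92×61 + 0.80×135 + 0.57×84 = 212.0000
Highest R₀: strategy Q with 532.4200.

532.42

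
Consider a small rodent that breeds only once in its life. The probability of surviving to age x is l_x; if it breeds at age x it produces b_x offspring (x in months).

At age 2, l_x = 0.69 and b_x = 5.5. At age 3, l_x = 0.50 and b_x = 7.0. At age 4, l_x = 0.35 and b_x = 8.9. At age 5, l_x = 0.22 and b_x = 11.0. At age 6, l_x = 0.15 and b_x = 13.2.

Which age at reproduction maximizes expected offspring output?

Expected offspring if breeding at age x = l_x × b_x:
  age 2: 0.69 × 5.5 = 3.795
  age 3: 0.50 × 7.0 = 3.500
  age 4: 0.35 × 8.9 = 3.115
  age 5: 0.22 × 11.0 = 2.420
  age 6: 0.15 × 13.2 = 1.980
Maximum at age 2 (3.795).

2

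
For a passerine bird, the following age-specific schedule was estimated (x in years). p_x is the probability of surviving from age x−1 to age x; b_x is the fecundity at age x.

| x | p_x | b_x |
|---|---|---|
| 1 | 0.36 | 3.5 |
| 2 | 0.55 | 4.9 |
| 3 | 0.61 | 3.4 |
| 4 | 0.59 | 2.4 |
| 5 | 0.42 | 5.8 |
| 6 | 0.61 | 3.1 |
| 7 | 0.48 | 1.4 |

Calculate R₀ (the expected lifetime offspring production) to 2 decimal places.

3.05

Survivorship from birth: l_x = p_1·p_2·…·p_x.
  l_1 = 0.36000
  l_2 = 0.19800
  l_3 = 0.12078
  l_4 = 0.07126
  l_5 = 0.02993
  l_6 = 0.01826
  l_7 = 0.00876
R₀ = Σ l_x b_x:
  age 1: 0.36000 × 3.5 = 1.2600
  age 2: 0.19800 × 4.9 = 0.9702
  age 3: 0.12078 × 3.4 = 0.4107
  age 4: 0.07126 × 2.4 = 0.1710
  age 5: 0.02993 × 5.8 = 0.1736
  age 6: 0.01826 × 3.1 = 0.0566
  age 7: 0.00876 × 1.4 = 0.0123
R₀ = 1.2600 + 0.9702 + 0.4107 + 0.1710 + 0.1736 + 0.0566 + 0.0123 = 3.0543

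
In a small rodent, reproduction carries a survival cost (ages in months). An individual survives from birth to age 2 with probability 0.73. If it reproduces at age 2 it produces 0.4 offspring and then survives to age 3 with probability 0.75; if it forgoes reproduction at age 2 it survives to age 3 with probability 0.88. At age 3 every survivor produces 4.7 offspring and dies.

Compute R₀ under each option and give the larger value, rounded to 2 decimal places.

breed at age 2: R₀ = 0.73 × (0.4 + 0.75 × 4.7) = 0.73 × 3.9250 = 2.8653
delay to age 3: R₀ = 0.73 × (0.88 × 4.7) = 0.73 × 4.1360 = 3.0193
Higher: delay to age 3 (3.0193).

3.02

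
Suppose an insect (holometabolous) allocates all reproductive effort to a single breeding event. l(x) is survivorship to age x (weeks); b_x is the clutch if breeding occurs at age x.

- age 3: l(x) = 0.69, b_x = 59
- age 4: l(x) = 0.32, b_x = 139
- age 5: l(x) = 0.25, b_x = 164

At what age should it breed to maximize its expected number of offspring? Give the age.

4

Expected offspring if breeding at age x = l(x) × b_x:
  age 3: 0.69 × 59 = 40.710
  age 4: 0.32 × 139 = 44.480
  age 5: 0.25 × 164 = 41.000
Maximum at age 4 (44.480).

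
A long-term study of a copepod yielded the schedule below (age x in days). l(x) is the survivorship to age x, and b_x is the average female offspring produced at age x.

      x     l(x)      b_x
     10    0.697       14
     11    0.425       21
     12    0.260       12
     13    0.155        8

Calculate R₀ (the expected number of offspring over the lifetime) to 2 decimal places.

23.04

R₀ = Σ l(x) b_x:
  age 10: 0.697 × 14 = 9.7580
  age 11: 0.425 × 21 = 8.9250
  age 12: 0.260 × 12 = 3.1200
  age 13: 0.155 × 8 = 1.2400
R₀ = 9.7580 + 8.9250 + 3.1200 + 1.2400 = 23.0430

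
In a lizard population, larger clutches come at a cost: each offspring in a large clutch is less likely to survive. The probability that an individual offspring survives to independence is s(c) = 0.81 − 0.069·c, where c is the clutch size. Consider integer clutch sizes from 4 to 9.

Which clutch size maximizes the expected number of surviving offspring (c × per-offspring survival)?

6

Expected surviving offspring = c × s(c):
  c=4: 4 × 0.534 = 2.136
  c=5: 5 × 0.465 = 2.325
  c=6: 6 × 0.396 = 2.376
  c=7: 7 × 0.327 = 2.289
  c=8: 8 × 0.258 = 2.064
  c=9: 9 × 0.189 = 1.701
Maximum at c = 6 (2.376 surviving offspring).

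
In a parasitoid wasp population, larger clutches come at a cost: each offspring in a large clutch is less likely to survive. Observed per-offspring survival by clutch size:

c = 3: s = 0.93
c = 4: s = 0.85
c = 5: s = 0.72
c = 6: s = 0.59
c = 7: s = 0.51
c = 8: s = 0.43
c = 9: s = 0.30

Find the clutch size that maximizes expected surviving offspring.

5

Expected surviving offspring = c × s(c):
  c=3: 3 × 0.93 = 2.790
  c=4: 4 × 0.85 = 3.400
  c=5: 5 × 0.72 = 3.600
  c=6: 6 × 0.59 = 3.540
  c=7: 7 × 0.51 = 3.570
  c=8: 8 × 0.43 = 3.440
  c=9: 9 × 0.30 = 2.700
Maximum at c = 5 (3.600 surviving offspring).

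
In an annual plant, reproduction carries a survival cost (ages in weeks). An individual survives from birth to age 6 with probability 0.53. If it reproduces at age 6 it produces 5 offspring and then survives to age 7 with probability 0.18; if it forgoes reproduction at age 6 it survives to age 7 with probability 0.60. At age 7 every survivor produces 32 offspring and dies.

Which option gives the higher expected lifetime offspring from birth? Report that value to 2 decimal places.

10.18

breed at age 6: R₀ = 0.53 × (5 + 0.18 × 32) = 0.53 × 10.7600 = 5.7028
delay to age 7: R₀ = 0.53 × (0.60 × 32) = 0.53 × 19.2000 = 10.1760
Higher: delay to age 7 (10.1760).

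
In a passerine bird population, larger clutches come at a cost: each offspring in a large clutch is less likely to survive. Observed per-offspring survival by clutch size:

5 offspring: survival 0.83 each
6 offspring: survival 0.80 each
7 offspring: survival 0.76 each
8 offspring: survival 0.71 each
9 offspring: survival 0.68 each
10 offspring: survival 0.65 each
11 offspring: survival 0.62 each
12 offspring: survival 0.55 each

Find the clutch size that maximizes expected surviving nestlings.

Expected surviving nestlings = c × s(c):
  c=5: 5 × 0.83 = 4.150
  c=6: 6 × 0.80 = 4.800
  c=7: 7 × 0.76 = 5.320
  c=8: 8 × 0.71 = 5.680
  c=9: 9 × 0.68 = 6.120
  c=10: 10 × 0.65 = 6.500
  c=11: 11 × 0.62 = 6.820
  c=12: 12 × 0.55 = 6.600
Maximum at c = 11 (6.820 surviving nestlings).

11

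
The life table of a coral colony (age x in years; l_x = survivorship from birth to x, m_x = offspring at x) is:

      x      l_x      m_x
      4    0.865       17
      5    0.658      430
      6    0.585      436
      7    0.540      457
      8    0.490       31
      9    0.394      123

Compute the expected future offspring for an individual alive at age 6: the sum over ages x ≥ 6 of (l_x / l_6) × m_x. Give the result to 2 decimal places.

l_6 = 0.585. Conditional survival from age 6 to x is l_x / l_6.
  x=6: (0.585/0.585) × 436 = 436.0000
  x=7: (0.540/0.585) × 457 = 421.8462
  x=8: (0.490/0.585) × 31 = 25.9658
  x=9: (0.394/0.585) × 123 = 82.8410
Sum = 436.0000 + 421.8462 + 25.9658 + 82.8410 = 966.6530

966.65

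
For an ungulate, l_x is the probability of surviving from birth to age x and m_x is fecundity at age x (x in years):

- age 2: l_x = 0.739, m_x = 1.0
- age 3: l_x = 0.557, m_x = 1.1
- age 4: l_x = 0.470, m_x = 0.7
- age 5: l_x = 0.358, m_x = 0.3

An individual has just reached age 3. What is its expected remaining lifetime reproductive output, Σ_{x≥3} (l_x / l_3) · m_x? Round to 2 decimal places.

l_3 = 0.557. Conditional survival from age 3 to x is l_x / l_3.
  x=3: (0.557/0.557) × 1.1 = 1.1000
  x=4: (0.470/0.557) × 0.7 = 0.5907
  x=5: (0.358/0.557) × 0.3 = 0.1928
Sum = 1.1000 + 0.5907 + 0.1928 = 1.8835

1.88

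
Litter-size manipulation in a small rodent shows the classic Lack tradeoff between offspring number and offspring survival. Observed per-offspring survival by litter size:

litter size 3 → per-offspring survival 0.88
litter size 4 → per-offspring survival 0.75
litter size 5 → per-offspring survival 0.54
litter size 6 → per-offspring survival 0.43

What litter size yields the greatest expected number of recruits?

4

Expected recruits = c × s(c):
  c=3: 3 × 0.88 = 2.640
  c=4: 4 × 0.75 = 3.000
  c=5: 5 × 0.54 = 2.700
  c=6: 6 × 0.43 = 2.580
Maximum at c = 4 (3.000 recruits).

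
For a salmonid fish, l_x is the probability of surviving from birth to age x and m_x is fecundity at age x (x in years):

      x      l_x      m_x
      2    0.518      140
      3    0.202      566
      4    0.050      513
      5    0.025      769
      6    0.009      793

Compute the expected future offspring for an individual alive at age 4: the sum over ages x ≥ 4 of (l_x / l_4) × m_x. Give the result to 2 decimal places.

l_4 = 0.050. Conditional survival from age 4 to x is l_x / l_4.
  x=4: (0.050/0.050) × 513 = 513.0000
  x=5: (0.025/0.050) × 769 = 384.5000
  x=6: (0.009/0.050) × 793 = 142.7400
Sum = 513.0000 + 384.5000 + 142.7400 = 1040.2400

1040.24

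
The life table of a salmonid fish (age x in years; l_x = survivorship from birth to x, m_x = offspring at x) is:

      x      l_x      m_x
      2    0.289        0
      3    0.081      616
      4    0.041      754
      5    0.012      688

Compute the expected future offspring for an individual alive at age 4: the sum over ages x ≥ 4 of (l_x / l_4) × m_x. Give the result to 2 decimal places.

955.37

l_4 = 0.041. Conditional survival from age 4 to x is l_x / l_4.
  x=4: (0.041/0.041) × 754 = 754.0000
  x=5: (0.012/0.041) × 688 = 201.3659
Sum = 754.0000 + 201.3659 = 955.3659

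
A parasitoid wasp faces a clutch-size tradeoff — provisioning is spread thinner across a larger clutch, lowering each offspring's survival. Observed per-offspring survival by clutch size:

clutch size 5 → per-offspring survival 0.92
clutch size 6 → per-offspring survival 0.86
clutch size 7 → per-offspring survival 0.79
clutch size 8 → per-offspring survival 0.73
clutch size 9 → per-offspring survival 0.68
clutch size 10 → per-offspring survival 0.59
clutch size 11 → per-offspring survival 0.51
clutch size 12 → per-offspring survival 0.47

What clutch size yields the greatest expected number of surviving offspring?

9

Expected surviving offspring = c × s(c):
  c=5: 5 × 0.92 = 4.600
  c=6: 6 × 0.86 = 5.160
  c=7: 7 × 0.79 = 5.530
  c=8: 8 × 0.73 = 5.840
  c=9: 9 × 0.68 = 6.120
  c=10: 10 × 0.59 = 5.900
  c=11: 11 × 0.51 = 5.610
  c=12: 12 × 0.47 = 5.640
Maximum at c = 9 (6.120 surviving offspring).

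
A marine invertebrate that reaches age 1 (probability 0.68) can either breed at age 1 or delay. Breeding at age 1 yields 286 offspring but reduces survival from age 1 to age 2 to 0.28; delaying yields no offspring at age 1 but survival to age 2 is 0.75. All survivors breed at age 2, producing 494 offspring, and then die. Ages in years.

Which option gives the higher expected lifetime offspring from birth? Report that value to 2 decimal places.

breed at age 1: R₀ = 0.68 × (286 + 0.28 × 494) = 0.68 × 424.3200 = 288.5376
delay to age 2: R₀ = 0.68 × (0.75 × 494) = 0.68 × 370.5000 = 251.9400
Higher: breed at age 1 (288.5376).

288.54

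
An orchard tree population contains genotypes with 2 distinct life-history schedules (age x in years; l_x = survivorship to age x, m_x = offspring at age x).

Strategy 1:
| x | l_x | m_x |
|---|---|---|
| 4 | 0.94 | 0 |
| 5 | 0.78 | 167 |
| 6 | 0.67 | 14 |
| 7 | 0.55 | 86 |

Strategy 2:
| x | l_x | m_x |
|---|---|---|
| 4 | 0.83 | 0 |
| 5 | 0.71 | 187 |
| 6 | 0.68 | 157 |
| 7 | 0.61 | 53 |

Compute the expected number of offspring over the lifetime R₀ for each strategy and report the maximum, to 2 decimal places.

Strategy 1: R₀ = 0.94×0 + 0.78×167 + 0.67×14 + 0.55×86 = 186.9400
Strategy 2: R₀ = 0.83×0 + 0.71×187 + 0.68×157 + 0.61×53 = 271.8600
Highest R₀: strategy 2 with 271.8600.

271.86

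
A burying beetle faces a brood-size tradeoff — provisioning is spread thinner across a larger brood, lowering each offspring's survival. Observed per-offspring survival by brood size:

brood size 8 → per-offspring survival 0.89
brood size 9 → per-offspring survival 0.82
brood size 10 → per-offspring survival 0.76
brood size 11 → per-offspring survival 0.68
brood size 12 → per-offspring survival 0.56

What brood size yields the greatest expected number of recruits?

10

Expected recruits = c × s(c):
  c=8: 8 × 0.89 = 7.120
  c=9: 9 × 0.82 = 7.380
  c=10: 10 × 0.76 = 7.600
  c=11: 11 × 0.68 = 7.480
  c=12: 12 × 0.56 = 6.720
Maximum at c = 10 (7.600 recruits).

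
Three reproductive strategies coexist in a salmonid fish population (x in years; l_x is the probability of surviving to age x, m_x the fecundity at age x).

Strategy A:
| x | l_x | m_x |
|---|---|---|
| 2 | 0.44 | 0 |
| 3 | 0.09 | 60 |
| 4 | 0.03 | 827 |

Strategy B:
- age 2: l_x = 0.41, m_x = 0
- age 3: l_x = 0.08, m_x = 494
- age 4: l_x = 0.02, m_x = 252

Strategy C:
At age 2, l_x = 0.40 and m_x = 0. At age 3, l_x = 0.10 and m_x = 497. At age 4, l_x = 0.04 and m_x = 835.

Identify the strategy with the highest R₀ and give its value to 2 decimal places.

Strategy A: R₀ = 0.44×0 + 0.09×60 + 0.03×827 = 30.2100
Strategy B: R₀ = 0.41×0 + 0.08×494 + 0.02×252 = 44.5600
Strategy C: R₀ = 0.40×0 + 0.10×497 + 0.04×835 = 83.1000
Highest R₀: strategy C with 83.1000.

83.10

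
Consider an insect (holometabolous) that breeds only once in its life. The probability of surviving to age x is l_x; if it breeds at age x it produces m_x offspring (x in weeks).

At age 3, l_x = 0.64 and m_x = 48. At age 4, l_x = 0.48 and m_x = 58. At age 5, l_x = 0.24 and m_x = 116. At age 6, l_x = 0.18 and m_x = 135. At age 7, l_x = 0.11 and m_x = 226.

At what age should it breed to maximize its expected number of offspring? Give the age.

3

Expected offspring if breeding at age x = l_x × m_x:
  age 3: 0.64 × 48 = 30.720
  age 4: 0.48 × 58 = 27.840
  age 5: 0.24 × 116 = 27.840
  age 6: 0.18 × 135 = 24.300
  age 7: 0.11 × 226 = 24.860
Maximum at age 3 (30.720).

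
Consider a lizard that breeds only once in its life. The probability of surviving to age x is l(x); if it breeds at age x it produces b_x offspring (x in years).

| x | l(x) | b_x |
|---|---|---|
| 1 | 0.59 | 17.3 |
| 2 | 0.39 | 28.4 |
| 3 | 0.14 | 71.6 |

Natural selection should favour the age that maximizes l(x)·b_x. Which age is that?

2

Expected offspring if breeding at age x = l(x) × b_x:
  age 1: 0.59 × 17.3 = 10.207
  age 2: 0.39 × 28.4 = 11.076
  age 3: 0.14 × 71.6 = 10.024
Maximum at age 2 (11.076).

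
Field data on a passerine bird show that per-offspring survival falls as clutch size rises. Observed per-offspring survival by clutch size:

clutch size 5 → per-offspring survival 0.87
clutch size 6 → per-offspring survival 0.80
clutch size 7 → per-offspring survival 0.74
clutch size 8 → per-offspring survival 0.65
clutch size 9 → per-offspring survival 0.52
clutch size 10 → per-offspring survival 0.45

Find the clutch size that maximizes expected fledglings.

8

Expected fledglings = c × s(c):
  c=5: 5 × 0.87 = 4.350
  c=6: 6 × 0.80 = 4.800
  c=7: 7 × 0.74 = 5.180
  c=8: 8 × 0.65 = 5.200
  c=9: 9 × 0.52 = 4.680
  c=10: 10 × 0.45 = 4.500
Maximum at c = 8 (5.200 fledglings).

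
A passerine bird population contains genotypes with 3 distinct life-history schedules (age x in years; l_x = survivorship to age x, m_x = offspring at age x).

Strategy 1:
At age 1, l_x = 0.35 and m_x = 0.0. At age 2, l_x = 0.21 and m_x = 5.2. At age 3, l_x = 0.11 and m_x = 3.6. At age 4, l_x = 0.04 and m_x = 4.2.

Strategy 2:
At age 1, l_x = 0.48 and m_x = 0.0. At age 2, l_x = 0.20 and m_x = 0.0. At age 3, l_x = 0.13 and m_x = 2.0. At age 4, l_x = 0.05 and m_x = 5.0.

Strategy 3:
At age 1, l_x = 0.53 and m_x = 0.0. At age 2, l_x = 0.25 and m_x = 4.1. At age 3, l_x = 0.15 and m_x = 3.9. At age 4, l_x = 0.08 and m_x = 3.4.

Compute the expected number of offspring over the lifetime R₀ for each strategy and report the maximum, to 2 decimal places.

1.88

Strategy 1: R₀ = 0.35×0.0 + 0.21×5.2 + 0.11×3.6 + 0.04×4.2 = 1.6560
Strategy 2: R₀ = 0.48×0.0 + 0.20×0.0 + 0.13×2.0 + 0.05×5.0 = 0.5100
Strategy 3: R₀ = 0.53×0.0 + 0.25×4.1 + 0.15×3.9 + 0.08×3.4 = 1.8820
Highest R₀: strategy 3 with 1.8820.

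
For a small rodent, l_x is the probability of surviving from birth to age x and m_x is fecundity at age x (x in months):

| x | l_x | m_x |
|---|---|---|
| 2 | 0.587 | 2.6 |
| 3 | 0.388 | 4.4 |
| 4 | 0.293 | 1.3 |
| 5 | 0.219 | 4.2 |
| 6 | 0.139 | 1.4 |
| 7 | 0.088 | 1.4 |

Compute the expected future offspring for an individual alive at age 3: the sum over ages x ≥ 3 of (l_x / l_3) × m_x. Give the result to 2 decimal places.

l_3 = 0.388. Conditional survival from age 3 to x is l_x / l_3.
  x=3: (0.388/0.388) × 4.4 = 4.4000
  x=4: (0.293/0.388) × 1.3 = 0.9817
  x=5: (0.219/0.388) × 4.2 = 2.3706
  x=6: (0.139/0.388) × 1.4 = 0.5015
  x=7: (0.088/0.388) × 1.4 = 0.3175
Sum = 4.4000 + 0.9817 + 2.3706 + 0.5015 + 0.3175 = 8.5714

8.57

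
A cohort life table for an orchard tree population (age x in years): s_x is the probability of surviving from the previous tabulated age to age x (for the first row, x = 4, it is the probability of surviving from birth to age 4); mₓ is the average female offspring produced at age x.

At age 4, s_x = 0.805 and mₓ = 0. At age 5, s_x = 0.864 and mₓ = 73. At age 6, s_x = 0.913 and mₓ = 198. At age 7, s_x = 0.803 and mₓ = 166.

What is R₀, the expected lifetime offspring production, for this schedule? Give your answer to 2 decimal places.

261.15

Survivorship from birth: l_x = s_4·s_5·…·s_x.
  l_4 = 0.80500
  l_5 = 0.69552
  l_6 = 0.63501
  l_7 = 0.50991
R₀ = Σ l_x mₓ:
  age 4: 0.80500 × 0 = 0.0000
  age 5: 0.69552 × 73 = 50.7730
  age 6: 0.63501 × 198 = 125.7320
  age 7: 0.50991 × 166 = 84.6451
R₀ = 0.0000 + 50.7730 + 125.7320 + 84.6451 = 261.1500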